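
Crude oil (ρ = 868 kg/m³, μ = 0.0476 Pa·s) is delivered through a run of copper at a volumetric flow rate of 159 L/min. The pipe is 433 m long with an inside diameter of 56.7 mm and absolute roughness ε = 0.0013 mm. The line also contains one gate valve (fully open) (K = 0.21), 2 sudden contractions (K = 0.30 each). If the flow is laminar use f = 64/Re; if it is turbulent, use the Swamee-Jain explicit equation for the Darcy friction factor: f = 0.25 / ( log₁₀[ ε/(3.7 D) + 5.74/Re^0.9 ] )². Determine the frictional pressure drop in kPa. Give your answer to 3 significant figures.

ΔP ≈ 216 kPa

Q = 159 L/min = 159/60000 = 0.00265 m³/s.
Cross-sectional area A = πD²/4 = π(0.0567)²/4 = 0.002525 m²; mean velocity V = Q/A = 0.00265/0.002525 = 1.05 m/s.
Reynolds number Re = ρVD/μ = 868 · 1.05 · 0.0567 / 0.0476 = 1085.
Re < 2300 → laminar flow, so f = 64/Re = 64/1085 = 0.05898 (the turbulent correlation is not needed).
Total minor-loss coefficient ΣK = 1·0.21 + 2·0.3 = 0.81.
ΔP = [f·L/D + ΣK]·(ρV²/2) = [0.05898·433/0.0567 + 0.81]·(868·1.05²/2) = [450.4 + 0.81]·478 = 2.157e+05 Pa.
ΔP = 2.157e+05 Pa = 216 kPa.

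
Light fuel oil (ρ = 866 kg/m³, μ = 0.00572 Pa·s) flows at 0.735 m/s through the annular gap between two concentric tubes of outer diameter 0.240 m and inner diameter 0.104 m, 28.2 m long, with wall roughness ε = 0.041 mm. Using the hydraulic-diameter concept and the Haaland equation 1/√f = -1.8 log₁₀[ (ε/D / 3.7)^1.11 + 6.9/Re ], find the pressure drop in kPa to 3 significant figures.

Hydraulic diameter D_h = 4A/P = D_o - D_i = 0.24 - 0.104 = 0.136 m.
Re = ρVD_h/μ = 866·0.735·0.136/0.00572 = 1.513e+04.
ε/D_h = 4.1e-05/0.136 = 0.000301; Haaland gives 1/√f = -1.8 log₁₀[2.89e-05+0.000456] = 5.966, so f = 0.0281.
ΔP = f(L/D_h)(ρV²/2) = 0.0281·28.2/0.136·233.9 = 1363 Pa.
ΔP = 1.36 kPa.

ΔP ≈ 1.36 kPa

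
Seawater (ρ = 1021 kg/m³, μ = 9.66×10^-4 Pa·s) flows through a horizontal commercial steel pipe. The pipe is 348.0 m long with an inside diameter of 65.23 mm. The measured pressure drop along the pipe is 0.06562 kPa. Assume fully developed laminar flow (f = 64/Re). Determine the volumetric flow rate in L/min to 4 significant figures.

For laminar flow, f = 64/Re with Re = ρVD/μ, so Darcy-Weisbach reduces to ΔP = 32μLV/D². Solving for V: V = ΔP·D²/(32μL) = 65.62·(0.06523)²/(32·0.000966·348) = 0.02596 m/s.
Check: Re = ρVD/μ = 1021·0.02596·0.06523/0.000966 = 1789 < 2300, so the laminar assumption holds.
Q = V·A = 0.02596·(π/4·0.06523²) = 8.674e-05 m³/s = 5.204 L/min.

Q ≈ 5.204 L/min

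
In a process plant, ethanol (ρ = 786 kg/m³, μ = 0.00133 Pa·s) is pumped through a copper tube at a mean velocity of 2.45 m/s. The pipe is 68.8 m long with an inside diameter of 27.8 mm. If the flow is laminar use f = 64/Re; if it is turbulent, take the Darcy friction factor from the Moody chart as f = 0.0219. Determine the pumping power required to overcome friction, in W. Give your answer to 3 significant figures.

Reynolds number Re = ρVD/μ = 786 · 2.45 · 0.0278 / 0.00133 = 4.025e+04.
Re > 4000 → turbulent; use the Moody-chart value f = 0.0219.
Darcy-Weisbach: ΔP = f(L/D)(ρV²/2) = 0.0219·(68.8/0.0278)·(786·2.45²/2) = 0.0219·2475·2359 = 1.279e+05 Pa.
Q = V·A = 2.45·0.000607 = 0.001487 m³/s.
Pumping power P = QΔP = 0.001487·1.279e+05 = 190.1 W = 190 W.

P ≈ 190 W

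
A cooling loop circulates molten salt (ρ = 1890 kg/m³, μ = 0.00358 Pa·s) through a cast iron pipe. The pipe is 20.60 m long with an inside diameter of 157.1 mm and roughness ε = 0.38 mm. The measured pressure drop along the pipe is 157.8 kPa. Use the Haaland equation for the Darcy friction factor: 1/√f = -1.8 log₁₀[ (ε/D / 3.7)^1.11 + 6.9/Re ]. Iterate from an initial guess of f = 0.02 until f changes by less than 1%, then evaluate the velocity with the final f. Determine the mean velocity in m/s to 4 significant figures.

Rearranging Darcy-Weisbach: V = √(2·ΔP·D/(f·L·ρ)). With ε/D = 0.00038/0.1571 = 0.00242, iterate starting from f = 0.02:
  f = 0.02 → V = √(2·1.578e+05·0.1571/(0.02·20.6·1890)) = 7.98 m/s; Re = ρVD/μ = 6.618e+05; f → 0.02491
  f = 0.02491 → V = 7.149 m/s; Re = 5.93e+05; f → 0.02494
Converged (Δf/f < 1%). With the final f = 0.02494: V = √(2·1.578e+05·0.1571/(0.02494·20.6·1890)) = 7.146 m/s.

V ≈ 7.146 m/s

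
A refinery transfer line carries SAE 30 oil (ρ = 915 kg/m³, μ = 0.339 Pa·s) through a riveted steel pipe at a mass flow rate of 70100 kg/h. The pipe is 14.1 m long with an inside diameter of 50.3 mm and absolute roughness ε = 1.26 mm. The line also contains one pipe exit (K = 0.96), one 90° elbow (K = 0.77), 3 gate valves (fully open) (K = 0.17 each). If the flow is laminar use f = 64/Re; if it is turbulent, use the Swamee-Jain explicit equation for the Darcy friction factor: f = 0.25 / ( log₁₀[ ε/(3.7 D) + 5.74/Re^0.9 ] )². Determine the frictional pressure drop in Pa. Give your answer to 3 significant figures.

ΔP ≈ 765000 Pa

ṁ = 70100 kg/h = 70100/3600 = 19.47 kg/s.
A = πD²/4 = π(0.0503)²/4 = 0.001987 m²; mean velocity V = ṁ/(ρA) = 19.47/(915 · 0.001987) = 10.71 m/s.
Reynolds number Re = ρVD/μ = 915 · 10.71 · 0.0503 / 0.339 = 1454.
Re < 2300 → laminar flow, so f = 64/Re = 64/1454 = 0.04402 (the turbulent correlation is not needed).
Total minor-loss coefficient ΣK = 1·0.96 + 1·0.77 + 3·0.17 = 2.24.
ΔP = [f·L/D + ΣK]·(ρV²/2) = [0.04402·14.1/0.0503 + 2.24]·(915·10.71²/2) = [12.34 + 2.24]·5.247e+04 = 7.65e+05 Pa.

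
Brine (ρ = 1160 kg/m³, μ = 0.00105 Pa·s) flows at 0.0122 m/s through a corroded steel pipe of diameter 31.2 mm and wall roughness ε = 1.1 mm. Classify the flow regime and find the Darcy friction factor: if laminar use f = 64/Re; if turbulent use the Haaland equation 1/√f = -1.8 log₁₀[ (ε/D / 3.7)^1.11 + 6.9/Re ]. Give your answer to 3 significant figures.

f ≈ 0.152

Re = ρVD/μ = 1160·0.0122·0.0312/0.00105 = 420.5.
Re < 2300 → laminar, so f = 64/Re = 0.1522 (roughness is irrelevant in laminar flow).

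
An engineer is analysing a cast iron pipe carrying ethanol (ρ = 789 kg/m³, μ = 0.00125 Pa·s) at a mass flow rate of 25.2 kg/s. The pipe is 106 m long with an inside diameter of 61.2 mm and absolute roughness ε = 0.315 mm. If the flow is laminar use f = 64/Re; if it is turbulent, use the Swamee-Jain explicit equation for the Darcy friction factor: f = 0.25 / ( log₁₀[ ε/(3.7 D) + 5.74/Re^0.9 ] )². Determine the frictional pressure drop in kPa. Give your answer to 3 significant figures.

ΔP ≈ 2490 kPa

A = πD²/4 = π(0.0612)²/4 = 0.002942 m²; mean velocity V = ṁ/(ρA) = 25.2/(789 · 0.002942) = 10.86 m/s.
Reynolds number Re = ρVD/μ = 789 · 10.86 · 0.0612 / 0.00125 = 4.194e+05.
Re > 4000 → turbulent. Relative roughness ε/D = 0.000315/0.0612 = 0.00515. Swamee-Jain: f = 0.25/(log₁₀[0.00515/3.7 + 5.74/4.194e+05^0.9])² = 0.25/(log₁₀[0.00139 + 4.99e-05])² = 0.25/(-2.841)² = 0.03097.
Darcy-Weisbach: ΔP = f(L/D)(ρV²/2) = 0.03097·(106/0.0612)·(789·10.86²/2) = 0.03097·1732·4.651e+04 = 2.494e+06 Pa.
ΔP = 2.494e+06 Pa = 2490 kPa.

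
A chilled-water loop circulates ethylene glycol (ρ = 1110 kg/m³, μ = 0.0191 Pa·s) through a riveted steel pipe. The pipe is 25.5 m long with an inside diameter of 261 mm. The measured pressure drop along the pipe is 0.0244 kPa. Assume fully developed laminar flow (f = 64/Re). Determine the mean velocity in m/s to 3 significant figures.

For laminar flow, f = 64/Re with Re = ρVD/μ, so Darcy-Weisbach reduces to ΔP = 32μLV/D². Solving for V: V = ΔP·D²/(32μL) = 24.4·(0.261)²/(32·0.0191·25.5) = 0.1066 m/s.
Check: Re = ρVD/μ = 1110·0.1066·0.261/0.0191 = 1618 < 2300, so the laminar assumption holds.

V ≈ 0.107 m/s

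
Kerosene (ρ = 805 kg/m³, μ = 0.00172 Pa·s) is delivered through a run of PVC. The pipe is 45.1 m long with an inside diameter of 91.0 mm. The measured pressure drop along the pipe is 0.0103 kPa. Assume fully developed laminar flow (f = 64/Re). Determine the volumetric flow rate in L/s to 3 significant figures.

Q ≈ 0.223 L/s

For laminar flow, f = 64/Re with Re = ρVD/μ, so Darcy-Weisbach reduces to ΔP = 32μLV/D². Solving for V: V = ΔP·D²/(32μL) = 10.3·(0.091)²/(32·0.00172·45.1) = 0.03436 m/s.
Check: Re = ρVD/μ = 805·0.03436·0.091/0.00172 = 1463 < 2300, so the laminar assumption holds.
Q = V·A = 0.03436·(π/4·0.091²) = 0.0002235 m³/s = 0.223 L/s.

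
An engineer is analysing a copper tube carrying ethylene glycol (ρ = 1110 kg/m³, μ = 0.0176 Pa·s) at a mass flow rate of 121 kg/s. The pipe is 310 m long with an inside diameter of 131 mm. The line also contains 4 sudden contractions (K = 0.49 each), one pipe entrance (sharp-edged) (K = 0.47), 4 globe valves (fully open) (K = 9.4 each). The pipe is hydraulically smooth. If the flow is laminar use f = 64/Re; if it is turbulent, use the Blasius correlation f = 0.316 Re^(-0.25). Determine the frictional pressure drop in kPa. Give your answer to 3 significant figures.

ΔP ≈ 3140 kPa

A = πD²/4 = π(0.131)²/4 = 0.01348 m²; mean velocity V = ṁ/(ρA) = 121/(1110 · 0.01348) = 8.088 m/s.
Reynolds number Re = ρVD/μ = 1110 · 8.088 · 0.131 / 0.0176 = 6.682e+04.
Re > 4000 → turbulent. Smooth-pipe (Blasius): f = 0.316 Re^(-0.25) = 0.316/(6.682e+04)^0.25 = 0.01965.
Total minor-loss coefficient ΣK = 4·0.49 + 1·0.47 + 4·9.4 = 40.
ΔP = [f·L/D + ΣK]·(ρV²/2) = [0.01965·310/0.131 + 40]·(1110·8.088²/2) = [46.51 + 40]·3.63e+04 = 3.142e+06 Pa.
ΔP = 3.142e+06 Pa = 3140 kPa.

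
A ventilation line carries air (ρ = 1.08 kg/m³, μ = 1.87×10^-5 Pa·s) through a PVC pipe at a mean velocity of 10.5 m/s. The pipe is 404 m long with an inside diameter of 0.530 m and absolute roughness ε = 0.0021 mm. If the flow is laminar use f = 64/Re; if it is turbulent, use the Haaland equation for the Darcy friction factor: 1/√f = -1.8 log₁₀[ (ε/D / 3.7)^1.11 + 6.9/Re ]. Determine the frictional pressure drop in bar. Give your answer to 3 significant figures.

ΔP ≈ 0.00644 bar

Reynolds number Re = ρVD/μ = 1.08 · 10.5 · 0.53 / 1.87e-05 = 3.214e+05.
Re > 4000 → turbulent. Relative roughness ε/D = 2.1e-06/0.53 = 3.96e-06. Haaland: 1/√f = -1.8 log₁₀[(3.96e-06/3.7)^1.11 + 6.9/3.214e+05] = -1.8 log₁₀[2.36e-07 + 2.15e-05] = 8.394, so f = 0.01419.
Darcy-Weisbach: ΔP = f(L/D)(ρV²/2) = 0.01419·(404/0.53)·(1.08·10.5²/2) = 0.01419·762.3·59.53 = 644 Pa.
ΔP = 644 Pa = 0.00644 bar.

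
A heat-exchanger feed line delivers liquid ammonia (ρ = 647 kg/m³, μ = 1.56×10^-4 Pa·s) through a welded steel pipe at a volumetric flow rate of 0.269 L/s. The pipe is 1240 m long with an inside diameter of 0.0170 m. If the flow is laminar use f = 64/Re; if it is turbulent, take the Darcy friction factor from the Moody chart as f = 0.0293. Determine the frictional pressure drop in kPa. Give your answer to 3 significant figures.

Q = 0.269 L/s = 0.269/1000 = 0.000269 m³/s.
Cross-sectional area A = πD²/4 = π(0.017)²/4 = 0.000227 m²; mean velocity V = Q/A = 0.000269/0.000227 = 1.185 m/s.
Reynolds number Re = ρVD/μ = 647 · 1.185 · 0.017 / 0.000156 = 8.356e+04.
Re > 4000 → turbulent; use the Moody-chart value f = 0.0293.
Darcy-Weisbach: ΔP = f(L/D)(ρV²/2) = 0.0293·(1240/0.017)·(647·1.185²/2) = 0.0293·7.294e+04·454.4 = 9.711e+05 Pa.
ΔP = 9.711e+05 Pa = 971 kPa.

ΔP ≈ 971 kPa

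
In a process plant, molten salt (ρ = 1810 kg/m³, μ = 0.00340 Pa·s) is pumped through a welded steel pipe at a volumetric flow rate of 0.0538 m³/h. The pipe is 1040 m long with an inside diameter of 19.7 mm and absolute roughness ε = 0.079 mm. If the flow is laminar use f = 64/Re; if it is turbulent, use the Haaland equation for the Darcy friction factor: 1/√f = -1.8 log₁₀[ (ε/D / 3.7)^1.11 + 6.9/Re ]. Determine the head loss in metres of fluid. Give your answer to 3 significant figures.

Q = 0.0538 m³/h = 0.0538/3600 = 1.494e-05 m³/s.
Cross-sectional area A = πD²/4 = π(0.0197)²/4 = 0.0003048 m²; mean velocity V = Q/A = 1.494e-05/0.0003048 = 0.04903 m/s.
Reynolds number Re = ρVD/μ = 1810 · 0.04903 · 0.0197 / 0.0034 = 514.2.
Re < 2300 → laminar flow, so f = 64/Re = 64/514.2 = 0.1245 (the turbulent correlation is not needed).
Darcy-Weisbach: ΔP = f(L/D)(ρV²/2) = 0.1245·(1040/0.0197)·(1810·0.04903²/2) = 0.1245·5.279e+04·2.176 = 1.43e+04 Pa.
Head loss h_f = ΔP/(ρg) = 1.43e+04/(1810·9.81) = 0.805 m.

h_f ≈ 0.805 m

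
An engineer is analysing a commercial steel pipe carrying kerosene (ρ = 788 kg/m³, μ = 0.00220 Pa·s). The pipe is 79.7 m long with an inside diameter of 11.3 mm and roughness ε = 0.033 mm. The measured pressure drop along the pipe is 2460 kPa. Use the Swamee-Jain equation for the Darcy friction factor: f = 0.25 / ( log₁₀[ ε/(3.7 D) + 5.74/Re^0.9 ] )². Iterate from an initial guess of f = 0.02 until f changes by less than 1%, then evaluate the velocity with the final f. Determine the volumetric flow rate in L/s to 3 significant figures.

Q ≈ 0.532 L/s

Rearranging Darcy-Weisbach: V = √(2·ΔP·D/(f·L·ρ)). With ε/D = 3.3e-05/0.0113 = 0.00292, iterate starting from f = 0.02:
  f = 0.02 → V = √(2·2.46e+06·0.0113/(0.02·79.7·788)) = 6.653 m/s; Re = ρVD/μ = 2.693e+04; f → 0.03056
  f = 0.03056 → V = 5.382 m/s; Re = 2.178e+04; f → 0.03138
  f = 0.03138 → V = 5.311 m/s; Re = 2.15e+04; f → 0.03144
Converged (Δf/f < 1%). With the final f = 0.03144: V = √(2·2.46e+06·0.0113/(0.03144·79.7·788)) = 5.307 m/s.
Q = V·A = 5.307·(π/4·0.0113²) = 0.0005322 m³/s = 0.532 L/s.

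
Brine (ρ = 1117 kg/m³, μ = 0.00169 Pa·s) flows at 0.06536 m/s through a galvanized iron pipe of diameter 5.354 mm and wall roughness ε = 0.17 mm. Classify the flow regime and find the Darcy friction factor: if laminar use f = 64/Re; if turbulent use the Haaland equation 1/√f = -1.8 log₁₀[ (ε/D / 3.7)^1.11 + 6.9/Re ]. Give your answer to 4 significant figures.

Re = ρVD/μ = 1117·0.06536·0.005354/0.00169 = 231.3.
Re < 2300 → laminar, so f = 64/Re = 0.2767 (roughness is irrelevant in laminar flow).

f ≈ 0.2767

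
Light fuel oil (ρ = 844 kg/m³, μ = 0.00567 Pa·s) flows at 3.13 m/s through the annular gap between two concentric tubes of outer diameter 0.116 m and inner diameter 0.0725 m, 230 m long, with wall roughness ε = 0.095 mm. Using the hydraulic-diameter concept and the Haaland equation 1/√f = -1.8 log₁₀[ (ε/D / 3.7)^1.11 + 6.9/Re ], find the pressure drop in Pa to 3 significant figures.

Hydraulic diameter D_h = 4A/P = D_o - D_i = 0.116 - 0.0725 = 0.0435 m.
Re = ρVD_h/μ = 844·3.13·0.0435/0.00567 = 2.027e+04.
ε/D_h = 9.5e-05/0.0435 = 0.00218; Haaland gives 1/√f = -1.8 log₁₀[0.000261+0.00034] = 5.798, so f = 0.02975.
ΔP = f(L/D_h)(ρV²/2) = 0.02975·230/0.0435·4134 = 6.502e+05 Pa.

ΔP ≈ 650000 Pa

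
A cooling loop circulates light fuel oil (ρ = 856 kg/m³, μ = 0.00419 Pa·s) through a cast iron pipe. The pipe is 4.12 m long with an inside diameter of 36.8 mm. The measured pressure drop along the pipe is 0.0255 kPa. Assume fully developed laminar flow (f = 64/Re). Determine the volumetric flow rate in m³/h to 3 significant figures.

Q ≈ 0.239 m³/h

For laminar flow, f = 64/Re with Re = ρVD/μ, so Darcy-Weisbach reduces to ΔP = 32μLV/D². Solving for V: V = ΔP·D²/(32μL) = 25.5·(0.0368)²/(32·0.00419·4.12) = 0.06251 m/s.
Check: Re = ρVD/μ = 856·0.06251·0.0368/0.00419 = 470 < 2300, so the laminar assumption holds.
Q = V·A = 0.06251·(π/4·0.0368²) = 6.649e-05 m³/s = 0.239 m³/h.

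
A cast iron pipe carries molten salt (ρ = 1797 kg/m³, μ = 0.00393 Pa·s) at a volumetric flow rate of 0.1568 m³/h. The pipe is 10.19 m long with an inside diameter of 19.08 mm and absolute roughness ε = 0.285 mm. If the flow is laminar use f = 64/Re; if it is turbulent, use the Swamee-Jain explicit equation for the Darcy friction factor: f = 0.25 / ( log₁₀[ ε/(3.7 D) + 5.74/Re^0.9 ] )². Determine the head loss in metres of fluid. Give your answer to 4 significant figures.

Q = 0.1568 m³/h = 0.1568/3600 = 4.356e-05 m³/s.
Cross-sectional area A = πD²/4 = π(0.01908)²/4 = 0.0002859 m²; mean velocity V = Q/A = 4.356e-05/0.0002859 = 0.1523 m/s.
Reynolds number Re = ρVD/μ = 1797 · 0.1523 · 0.01908 / 0.00393 = 1329.
Re < 2300 → laminar flow, so f = 64/Re = 64/1329 = 0.04816 (the turbulent correlation is not needed).
Darcy-Weisbach: ΔP = f(L/D)(ρV²/2) = 0.04816·(10.19/0.01908)·(1797·0.1523²/2) = 0.04816·534.1·20.85 = 536.2 Pa.
Head loss h_f = ΔP/(ρg) = 536.2/(1797·9.81) = 0.03042 m.

h_f ≈ 0.03042 m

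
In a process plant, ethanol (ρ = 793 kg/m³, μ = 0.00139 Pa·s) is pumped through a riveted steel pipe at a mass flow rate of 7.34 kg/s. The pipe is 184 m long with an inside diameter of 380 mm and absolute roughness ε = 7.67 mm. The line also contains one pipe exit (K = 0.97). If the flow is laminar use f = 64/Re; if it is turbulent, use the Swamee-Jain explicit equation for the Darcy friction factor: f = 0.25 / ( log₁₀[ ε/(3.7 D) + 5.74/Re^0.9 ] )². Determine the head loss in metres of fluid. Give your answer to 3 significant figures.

A = πD²/4 = π(0.38)²/4 = 0.1134 m²; mean velocity V = ṁ/(ρA) = 7.34/(793 · 0.1134) = 0.08161 m/s.
Reynolds number Re = ρVD/μ = 793 · 0.08161 · 0.38 / 0.00139 = 1.769e+04.
Re > 4000 → turbulent. Relative roughness ε/D = 0.00767/0.38 = 0.0202. Swamee-Jain: f = 0.25/(log₁₀[0.0202/3.7 + 5.74/1.769e+04^0.9])² = 0.25/(log₁₀[0.00546 + 0.000863])² = 0.25/(-2.199)² = 0.05168.
Total minor-loss coefficient ΣK = 1·0.97 = 0.97.
ΔP = [f·L/D + ΣK]·(ρV²/2) = [0.05168·184/0.38 + 0.97]·(793·0.08161²/2) = [25.02 + 0.97]·2.641 = 68.65 Pa.
Head loss h_f = ΔP/(ρg) = 68.65/(793·9.81) = 0.00882 m.

h_f ≈ 0.00882 m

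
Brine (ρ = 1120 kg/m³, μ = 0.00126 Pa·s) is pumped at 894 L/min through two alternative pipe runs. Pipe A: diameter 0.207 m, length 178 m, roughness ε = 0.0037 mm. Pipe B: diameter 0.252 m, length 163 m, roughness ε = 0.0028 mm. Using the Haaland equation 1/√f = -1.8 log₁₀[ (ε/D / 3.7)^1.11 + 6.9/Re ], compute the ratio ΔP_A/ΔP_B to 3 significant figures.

ΔP_A/ΔP_B ≈ 2.80

Pipe A: V = Q/A = 0.0149/0.03365 = 0.4427 m/s; Re = 8.147e+04; ε/D = 1.79e-05; Haaland → f = 0.01867; ΔP_A = f(L/D)(ρV²/2) = 1762 Pa.
Pipe B: V = Q/A = 0.0149/0.04988 = 0.2987 m/s; Re = 6.692e+04; ε/D = 1.11e-05; Haaland → f = 0.01945; ΔP_B = f(L/D)(ρV²/2) = 628.7 Pa.
ΔP_A/ΔP_B = 1762/628.7 = 2.80.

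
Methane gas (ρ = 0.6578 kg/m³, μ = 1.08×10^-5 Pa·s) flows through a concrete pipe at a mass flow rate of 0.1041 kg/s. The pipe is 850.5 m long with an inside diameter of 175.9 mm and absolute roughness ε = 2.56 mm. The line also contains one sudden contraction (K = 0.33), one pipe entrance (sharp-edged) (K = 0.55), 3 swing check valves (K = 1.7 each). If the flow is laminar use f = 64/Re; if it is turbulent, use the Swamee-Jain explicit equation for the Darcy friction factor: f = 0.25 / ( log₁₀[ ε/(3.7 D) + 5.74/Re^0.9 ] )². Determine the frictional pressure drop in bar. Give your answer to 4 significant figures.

A = πD²/4 = π(0.1759)²/4 = 0.0243 m²; mean velocity V = ṁ/(ρA) = 0.1041/(0.6578 · 0.0243) = 6.512 m/s.
Reynolds number Re = ρVD/μ = 0.6578 · 6.512 · 0.1759 / 1.08e-05 = 6.977e+04.
Re > 4000 → turbulent. Relative roughness ε/D = 0.00256/0.1759 = 0.0146. Swamee-Jain: f = 0.25/(log₁₀[0.0146/3.7 + 5.74/6.977e+04^0.9])² = 0.25/(log₁₀[0.00393 + 0.000251])² = 0.25/(-2.378)² = 0.0442.
Total minor-loss coefficient ΣK = 1·0.33 + 1·0.55 + 3·1.7 = 5.98.
ΔP = [f·L/D + ΣK]·(ρV²/2) = [0.0442·850.5/0.1759 + 5.98]·(0.6578·6.512²/2) = [213.7 + 5.98]·13.95 = 3064 Pa.
ΔP = 3064 Pa = 0.03064 bar.

ΔP ≈ 0.03064 bar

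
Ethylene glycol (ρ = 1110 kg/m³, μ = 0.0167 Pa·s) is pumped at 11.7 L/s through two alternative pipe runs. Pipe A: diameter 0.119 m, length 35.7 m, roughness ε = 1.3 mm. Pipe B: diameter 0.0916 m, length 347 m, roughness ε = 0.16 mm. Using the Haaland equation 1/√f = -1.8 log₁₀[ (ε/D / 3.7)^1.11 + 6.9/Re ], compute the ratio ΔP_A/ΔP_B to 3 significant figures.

Pipe A: V = Q/A = 0.0117/0.01112 = 1.052 m/s; Re = 8321; ε/D = 0.0109; Haaland → f = 0.04488; ΔP_A = f(L/D)(ρV²/2) = 8269 Pa.
Pipe B: V = Q/A = 0.0117/0.00659 = 1.775 m/s; Re = 1.081e+04; ε/D = 0.00175; Haaland → f = 0.03264; ΔP_B = f(L/D)(ρV²/2) = 2.163e+05 Pa.
ΔP_A/ΔP_B = 8269/2.163e+05 = 0.0382.

ΔP_A/ΔP_B ≈ 0.0382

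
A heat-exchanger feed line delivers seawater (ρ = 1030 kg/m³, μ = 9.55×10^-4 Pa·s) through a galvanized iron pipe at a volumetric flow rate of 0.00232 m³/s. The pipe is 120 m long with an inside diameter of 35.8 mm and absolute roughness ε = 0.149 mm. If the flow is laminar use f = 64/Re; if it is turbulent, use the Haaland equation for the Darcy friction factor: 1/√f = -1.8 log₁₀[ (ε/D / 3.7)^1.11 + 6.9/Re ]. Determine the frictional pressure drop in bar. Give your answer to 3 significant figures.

ΔP ≈ 2.74 bar

Cross-sectional area A = πD²/4 = π(0.0358)²/4 = 0.001007 m²; mean velocity V = Q/A = 0.00232/0.001007 = 2.305 m/s.
Reynolds number Re = ρVD/μ = 1030 · 2.305 · 0.0358 / 0.000955 = 8.899e+04.
Re > 4000 → turbulent. Relative roughness ε/D = 0.000149/0.0358 = 0.00416. Haaland: 1/√f = -1.8 log₁₀[(0.00416/3.7)^1.11 + 6.9/8.899e+04] = -1.8 log₁₀[0.000533 + 7.75e-05] = 5.786, so f = 0.02987.
Darcy-Weisbach: ΔP = f(L/D)(ρV²/2) = 0.02987·(120/0.0358)·(1030·2.305²/2) = 0.02987·3352·2736 = 2.739e+05 Pa.
ΔP = 2.739e+05 Pa = 2.74 bar.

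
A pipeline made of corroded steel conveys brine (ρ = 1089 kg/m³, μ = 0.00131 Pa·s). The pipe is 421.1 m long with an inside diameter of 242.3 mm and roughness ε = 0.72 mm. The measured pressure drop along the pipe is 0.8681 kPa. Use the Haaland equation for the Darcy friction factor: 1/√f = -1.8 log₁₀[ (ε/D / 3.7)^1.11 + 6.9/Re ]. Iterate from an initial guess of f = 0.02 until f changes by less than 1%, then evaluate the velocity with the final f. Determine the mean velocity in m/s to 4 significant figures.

Rearranging Darcy-Weisbach: V = √(2·ΔP·D/(f·L·ρ)). With ε/D = 0.00072/0.2423 = 0.00297, iterate starting from f = 0.02:
  f = 0.02 → V = √(2·868.1·0.2423/(0.02·421.1·1089)) = 0.2142 m/s; Re = ρVD/μ = 4.314e+04; f → 0.02872
  f = 0.02872 → V = 0.1787 m/s; Re = 3.6e+04; f → 0.02916
  f = 0.02916 → V = 0.1774 m/s; Re = 3.572e+04; f → 0.02919
Converged (Δf/f < 1%). With the final f = 0.02919: V = √(2·868.1·0.2423/(0.02919·421.1·1089)) = 0.1773 m/s.

V ≈ 0.1773 m/s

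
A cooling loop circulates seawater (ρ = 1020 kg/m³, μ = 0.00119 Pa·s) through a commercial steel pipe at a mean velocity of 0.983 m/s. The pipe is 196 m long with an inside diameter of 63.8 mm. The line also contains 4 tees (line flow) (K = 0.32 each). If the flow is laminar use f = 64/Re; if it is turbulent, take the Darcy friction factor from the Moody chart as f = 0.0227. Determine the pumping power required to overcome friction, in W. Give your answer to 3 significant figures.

P ≈ 110 W

Reynolds number Re = ρVD/μ = 1020 · 0.983 · 0.0638 / 0.00119 = 5.376e+04.
Re > 4000 → turbulent; use the Moody-chart value f = 0.0227.
Total minor-loss coefficient ΣK = 4·0.32 = 1.28.
ΔP = [f·L/D + ΣK]·(ρV²/2) = [0.0227·196/0.0638 + 1.28]·(1020·0.983²/2) = [69.74 + 1.28]·492.8 = 3.5e+04 Pa.
Q = V·A = 0.983·0.003197 = 0.003143 m³/s.
Pumping power P = QΔP = 0.003143·3.5e+04 = 110.0 W = 110 W.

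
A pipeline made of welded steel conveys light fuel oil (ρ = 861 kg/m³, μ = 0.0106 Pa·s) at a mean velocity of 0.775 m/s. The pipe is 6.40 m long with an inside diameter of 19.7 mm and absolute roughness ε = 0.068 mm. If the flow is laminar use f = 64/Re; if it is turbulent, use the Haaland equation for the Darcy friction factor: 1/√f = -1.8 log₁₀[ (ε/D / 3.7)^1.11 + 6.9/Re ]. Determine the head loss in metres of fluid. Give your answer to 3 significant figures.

Reynolds number Re = ρVD/μ = 861 · 0.775 · 0.0197 / 0.0106 = 1240.
Re < 2300 → laminar flow, so f = 64/Re = 64/1240 = 0.05161 (the turbulent correlation is not needed).
Darcy-Weisbach: ΔP = f(L/D)(ρV²/2) = 0.05161·(6.4/0.0197)·(861·0.775²/2) = 0.05161·324.9·258.6 = 4335 Pa.
Head loss h_f = ΔP/(ρg) = 4335/(861·9.81) = 0.513 m.

h_f ≈ 0.513 m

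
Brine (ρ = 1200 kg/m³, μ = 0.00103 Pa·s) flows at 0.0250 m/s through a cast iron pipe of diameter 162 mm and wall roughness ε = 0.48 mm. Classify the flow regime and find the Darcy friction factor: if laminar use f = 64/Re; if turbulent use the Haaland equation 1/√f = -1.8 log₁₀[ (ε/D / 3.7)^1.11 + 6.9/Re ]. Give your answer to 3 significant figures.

Re = ρVD/μ = 1200·0.025·0.162/0.00103 = 4718.
Re > 4000 → turbulent. ε/D = 0.00048/0.162 = 0.00296; Haaland: 1/√f = -1.8 log₁₀[0.000366 + 0.00146] = 4.928, so f = 0.04117.

f ≈ 0.0412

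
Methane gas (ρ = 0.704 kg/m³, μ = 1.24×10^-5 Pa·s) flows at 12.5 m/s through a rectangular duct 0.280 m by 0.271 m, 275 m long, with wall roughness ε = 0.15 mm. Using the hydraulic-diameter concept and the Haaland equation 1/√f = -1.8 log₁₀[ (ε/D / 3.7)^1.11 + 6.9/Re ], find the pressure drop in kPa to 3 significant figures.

ΔP ≈ 1.04 kPa

Hydraulic diameter D_h = 4A/P = 4·(0.28·0.271)/(2·(0.28+0.271)) = 0.3035/1.102 = 0.2754 m.
Re = ρVD_h/μ = 0.704·12.5·0.2754/1.24e-05 = 1.955e+05.
ε/D_h = 0.00015/0.2754 = 0.000545; Haaland gives 1/√f = -1.8 log₁₀[5.58e-05+3.53e-05] = 7.273, so f = 0.0189.
ΔP = f(L/D_h)(ρV²/2) = 0.0189·275/0.2754·55 = 1038 Pa.
ΔP = 1.04 kPa.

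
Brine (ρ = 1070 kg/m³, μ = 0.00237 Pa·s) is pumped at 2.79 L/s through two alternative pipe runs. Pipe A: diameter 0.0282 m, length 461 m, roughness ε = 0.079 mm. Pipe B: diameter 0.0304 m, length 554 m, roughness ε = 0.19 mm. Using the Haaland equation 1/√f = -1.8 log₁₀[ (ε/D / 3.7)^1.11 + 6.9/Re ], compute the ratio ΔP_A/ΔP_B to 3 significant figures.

Pipe A: V = Q/A = 0.00279/0.0006246 = 4.467 m/s; Re = 5.687e+04; ε/D = 0.0028; Haaland → f = 0.02779; ΔP_A = f(L/D)(ρV²/2) = 4.849e+06 Pa.
Pipe B: V = Q/A = 0.00279/0.0007258 = 3.844 m/s; Re = 5.276e+04; ε/D = 0.00625; Haaland → f = 0.03397; ΔP_B = f(L/D)(ρV²/2) = 4.894e+06 Pa.
ΔP_A/ΔP_B = 4.849e+06/4.894e+06 = 0.991.

ΔP_A/ΔP_B ≈ 0.991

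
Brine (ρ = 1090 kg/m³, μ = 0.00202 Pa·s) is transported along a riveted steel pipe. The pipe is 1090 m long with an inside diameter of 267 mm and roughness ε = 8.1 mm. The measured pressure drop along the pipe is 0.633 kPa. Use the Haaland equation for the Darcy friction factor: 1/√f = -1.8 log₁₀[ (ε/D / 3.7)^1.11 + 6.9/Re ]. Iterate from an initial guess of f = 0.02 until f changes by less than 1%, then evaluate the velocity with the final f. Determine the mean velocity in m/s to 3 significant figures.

Rearranging Darcy-Weisbach: V = √(2·ΔP·D/(f·L·ρ)). With ε/D = 0.0081/0.267 = 0.0303, iterate starting from f = 0.02:
  f = 0.02 → V = √(2·633·0.267/(0.02·1090·1090)) = 0.1193 m/s; Re = ρVD/μ = 1.718e+04; f → 0.05932
  f = 0.05932 → V = 0.06926 m/s; Re = 9978; f → 0.06055
  f = 0.06055 → V = 0.06854 m/s; Re = 9876; f → 0.06058
Converged (Δf/f < 1%). With the final f = 0.06058: V = √(2·633·0.267/(0.06058·1090·1090)) = 0.06853 m/s.

V ≈ 0.0685 m/s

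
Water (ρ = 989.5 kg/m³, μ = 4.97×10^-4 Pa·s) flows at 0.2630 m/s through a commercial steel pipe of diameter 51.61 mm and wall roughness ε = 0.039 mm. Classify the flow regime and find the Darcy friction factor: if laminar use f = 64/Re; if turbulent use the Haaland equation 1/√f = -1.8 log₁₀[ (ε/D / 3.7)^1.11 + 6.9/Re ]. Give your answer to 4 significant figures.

f ≈ 0.02557

Re = ρVD/μ = 989.5·0.263·0.05161/0.000497 = 2.702e+04.
Re > 4000 → turbulent. ε/D = 3.9e-05/0.05161 = 0.000756; Haaland: 1/√f = -1.8 log₁₀[8.02e-05 + 0.000255] = 6.254, so f = 0.02557.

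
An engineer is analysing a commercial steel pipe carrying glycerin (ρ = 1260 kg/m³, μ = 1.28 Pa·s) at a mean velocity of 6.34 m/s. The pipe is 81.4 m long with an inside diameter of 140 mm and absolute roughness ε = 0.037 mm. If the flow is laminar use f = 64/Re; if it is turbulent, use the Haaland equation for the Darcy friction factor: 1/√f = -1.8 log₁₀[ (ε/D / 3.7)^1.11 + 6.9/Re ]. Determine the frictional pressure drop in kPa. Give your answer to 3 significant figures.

ΔP ≈ 1080 kPa

Reynolds number Re = ρVD/μ = 1260 · 6.34 · 0.14 / 1.28 = 873.7.
Re < 2300 → laminar flow, so f = 64/Re = 64/873.7 = 0.07325 (the turbulent correlation is not needed).
Darcy-Weisbach: ΔP = f(L/D)(ρV²/2) = 0.07325·(81.4/0.14)·(1260·6.34²/2) = 0.07325·581.4·2.532e+04 = 1.078e+06 Pa.
ΔP = 1.078e+06 Pa = 1080 kPa.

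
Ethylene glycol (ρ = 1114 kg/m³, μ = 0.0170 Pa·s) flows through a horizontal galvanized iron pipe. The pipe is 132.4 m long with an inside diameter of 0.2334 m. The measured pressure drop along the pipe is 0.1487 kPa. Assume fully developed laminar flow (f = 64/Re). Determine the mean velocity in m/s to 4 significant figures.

For laminar flow, f = 64/Re with Re = ρVD/μ, so Darcy-Weisbach reduces to ΔP = 32μLV/D². Solving for V: V = ΔP·D²/(32μL) = 148.7·(0.2334)²/(32·0.017·132.4) = 0.1125 m/s.
Check: Re = ρVD/μ = 1114·0.1125·0.2334/0.017 = 1720 < 2300, so the laminar assumption holds.

V ≈ 0.1125 m/s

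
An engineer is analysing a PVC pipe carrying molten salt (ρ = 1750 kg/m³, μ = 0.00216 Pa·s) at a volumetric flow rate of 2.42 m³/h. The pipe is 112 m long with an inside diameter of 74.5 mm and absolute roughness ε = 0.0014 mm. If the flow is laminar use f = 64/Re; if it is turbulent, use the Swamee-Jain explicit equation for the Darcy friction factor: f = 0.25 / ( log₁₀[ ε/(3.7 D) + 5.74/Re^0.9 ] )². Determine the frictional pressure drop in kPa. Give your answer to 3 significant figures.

Q = 2.42 m³/h = 2.42/3600 = 0.0006722 m³/s.
Cross-sectional area A = πD²/4 = π(0.0745)²/4 = 0.004359 m²; mean velocity V = Q/A = 0.0006722/0.004359 = 0.1542 m/s.
Reynolds number Re = ρVD/μ = 1750 · 0.1542 · 0.0745 / 0.00216 = 9308.
Re > 4000 → turbulent. Relative roughness ε/D = 1.4e-06/0.0745 = 1.88e-05. Swamee-Jain: f = 0.25/(log₁₀[1.88e-05/3.7 + 5.74/9308^0.9])² = 0.25/(log₁₀[5.08e-06 + 0.00154])² = 0.25/(-2.812)² = 0.03162.
Darcy-Weisbach: ΔP = f(L/D)(ρV²/2) = 0.03162·(112/0.0745)·(1750·0.1542²/2) = 0.03162·1503·20.81 = 989.3 Pa.
ΔP = 989.3 Pa = 0.989 kPa.

ΔP ≈ 0.989 kPa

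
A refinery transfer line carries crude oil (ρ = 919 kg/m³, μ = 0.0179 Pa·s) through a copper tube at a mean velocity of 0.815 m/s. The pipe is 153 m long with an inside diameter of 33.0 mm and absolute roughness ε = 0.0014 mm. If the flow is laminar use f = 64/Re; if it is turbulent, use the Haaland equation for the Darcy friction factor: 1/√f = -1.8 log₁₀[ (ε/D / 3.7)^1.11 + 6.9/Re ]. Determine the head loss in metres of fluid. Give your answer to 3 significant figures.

h_f ≈ 7.28 m

Reynolds number Re = ρVD/μ = 919 · 0.815 · 0.033 / 0.0179 = 1381.
Re < 2300 → laminar flow, so f = 64/Re = 64/1381 = 0.04635 (the turbulent correlation is not needed).
Darcy-Weisbach: ΔP = f(L/D)(ρV²/2) = 0.04635·(153/0.033)·(919·0.815²/2) = 0.04635·4636·305.2 = 6.559e+04 Pa.
Head loss h_f = ΔP/(ρg) = 6.559e+04/(919·9.81) = 7.28 m.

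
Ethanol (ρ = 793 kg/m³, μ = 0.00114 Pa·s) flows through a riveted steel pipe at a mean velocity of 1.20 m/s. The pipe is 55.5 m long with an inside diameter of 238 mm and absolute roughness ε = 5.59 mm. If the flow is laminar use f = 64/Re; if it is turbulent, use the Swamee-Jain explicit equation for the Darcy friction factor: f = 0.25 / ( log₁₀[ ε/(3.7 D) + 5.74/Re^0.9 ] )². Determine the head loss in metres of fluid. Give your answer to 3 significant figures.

Reynolds number Re = ρVD/μ = 793 · 1.2 · 0.238 / 0.00114 = 1.987e+05.
Re > 4000 → turbulent. Relative roughness ε/D = 0.00559/0.238 = 0.0235. Swamee-Jain: f = 0.25/(log₁₀[0.0235/3.7 + 5.74/1.987e+05^0.9])² = 0.25/(log₁₀[0.00635 + 9.79e-05])² = 0.25/(-2.191)² = 0.05209.
Darcy-Weisbach: ΔP = f(L/D)(ρV²/2) = 0.05209·(55.5/0.238)·(793·1.2²/2) = 0.05209·233.2·571 = 6936 Pa.
Head loss h_f = ΔP/(ρg) = 6936/(793·9.81) = 0.892 m.

h_f ≈ 0.892 m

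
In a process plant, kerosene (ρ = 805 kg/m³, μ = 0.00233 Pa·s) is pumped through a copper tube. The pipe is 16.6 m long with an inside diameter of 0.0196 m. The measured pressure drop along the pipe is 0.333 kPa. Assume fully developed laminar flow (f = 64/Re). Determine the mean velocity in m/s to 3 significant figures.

For laminar flow, f = 64/Re with Re = ρVD/μ, so Darcy-Weisbach reduces to ΔP = 32μLV/D². Solving for V: V = ΔP·D²/(32μL) = 333·(0.0196)²/(32·0.00233·16.6) = 0.1034 m/s.
Check: Re = ρVD/μ = 805·0.1034·0.0196/0.00233 = 699.9 < 2300, so the laminar assumption holds.

V ≈ 0.103 m/s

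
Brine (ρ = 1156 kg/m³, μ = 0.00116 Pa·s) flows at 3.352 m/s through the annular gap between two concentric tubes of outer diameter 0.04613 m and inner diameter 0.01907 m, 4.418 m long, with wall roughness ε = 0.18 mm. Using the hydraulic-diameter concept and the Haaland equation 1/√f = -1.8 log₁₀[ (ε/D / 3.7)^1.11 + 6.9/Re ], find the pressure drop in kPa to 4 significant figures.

ΔP ≈ 36.08 kPa

Hydraulic diameter D_h = 4A/P = D_o - D_i = 0.04613 - 0.01907 = 0.02706 m.
Re = ρVD_h/μ = 1156·3.352·0.02706/0.00116 = 9.039e+04.
ε/D_h = 0.00018/0.02706 = 0.00665; Haaland gives 1/√f = -1.8 log₁₀[0.000897+7.63e-05] = 5.421, so f = 0.03403.
ΔP = f(L/D_h)(ρV²/2) = 0.03403·4.418/0.02706·6494 = 3.608e+04 Pa.
ΔP = 36.08 kPa.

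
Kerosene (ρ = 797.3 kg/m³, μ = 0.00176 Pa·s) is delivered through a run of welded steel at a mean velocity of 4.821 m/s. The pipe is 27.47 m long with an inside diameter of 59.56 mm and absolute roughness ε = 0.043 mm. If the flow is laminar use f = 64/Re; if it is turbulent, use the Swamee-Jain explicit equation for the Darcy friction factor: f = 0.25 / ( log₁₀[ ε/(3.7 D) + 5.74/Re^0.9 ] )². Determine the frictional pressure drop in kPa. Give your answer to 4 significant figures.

ΔP ≈ 88.70 kPa

Reynolds number Re = ρVD/μ = 797.3 · 4.821 · 0.05956 / 0.00176 = 1.301e+05.
Re > 4000 → turbulent. Relative roughness ε/D = 4.3e-05/0.05956 = 0.000722. Swamee-Jain: f = 0.25/(log₁₀[0.000722/3.7 + 5.74/1.301e+05^0.9])² = 0.25/(log₁₀[0.000195 + 0.000143])² = 0.25/(-3.471)² = 0.02076.
Darcy-Weisbach: ΔP = f(L/D)(ρV²/2) = 0.02076·(27.47/0.05956)·(797.3·4.821²/2) = 0.02076·461.2·9265 = 8.87e+04 Pa.
ΔP = 8.87e+04 Pa = 88.70 kPa.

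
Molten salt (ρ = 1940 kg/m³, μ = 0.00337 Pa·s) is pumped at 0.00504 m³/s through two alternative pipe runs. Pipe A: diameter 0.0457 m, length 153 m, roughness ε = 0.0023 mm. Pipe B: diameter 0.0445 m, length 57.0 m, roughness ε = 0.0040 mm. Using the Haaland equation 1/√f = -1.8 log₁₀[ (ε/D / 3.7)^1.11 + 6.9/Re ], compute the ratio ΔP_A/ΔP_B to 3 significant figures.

ΔP_A/ΔP_B ≈ 2.34

Pipe A: V = Q/A = 0.00504/0.00164 = 3.073 m/s; Re = 8.083e+04; ε/D = 5.03e-05; Haaland → f = 0.01883; ΔP_A = f(L/D)(ρV²/2) = 5.772e+05 Pa.
Pipe B: V = Q/A = 0.00504/0.001555 = 3.241 m/s; Re = 8.301e+04; ε/D = 8.99e-05; Haaland → f = 0.01889; ΔP_B = f(L/D)(ρV²/2) = 2.464e+05 Pa.
ΔP_A/ΔP_B = 5.772e+05/2.464e+05 = 2.34.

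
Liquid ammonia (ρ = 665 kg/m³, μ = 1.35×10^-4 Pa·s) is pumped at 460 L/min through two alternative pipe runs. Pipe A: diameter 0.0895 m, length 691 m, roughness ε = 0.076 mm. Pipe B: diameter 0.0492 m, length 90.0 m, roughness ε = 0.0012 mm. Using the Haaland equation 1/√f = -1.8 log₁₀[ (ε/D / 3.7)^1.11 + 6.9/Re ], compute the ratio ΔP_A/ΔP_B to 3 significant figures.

ΔP_A/ΔP_B ≈ 0.621

Pipe A: V = Q/A = 0.007667/0.006291 = 1.219 m/s; Re = 5.373e+05; ε/D = 0.000849; Haaland → f = 0.01946; ΔP_A = f(L/D)(ρV²/2) = 7.419e+04 Pa.
Pipe B: V = Q/A = 0.007667/0.001901 = 4.033 m/s; Re = 9.773e+05; ε/D = 2.44e-05; Haaland → f = 0.01208; ΔP_B = f(L/D)(ρV²/2) = 1.195e+05 Pa.
ΔP_A/ΔP_B = 7.419e+04/1.195e+05 = 0.621.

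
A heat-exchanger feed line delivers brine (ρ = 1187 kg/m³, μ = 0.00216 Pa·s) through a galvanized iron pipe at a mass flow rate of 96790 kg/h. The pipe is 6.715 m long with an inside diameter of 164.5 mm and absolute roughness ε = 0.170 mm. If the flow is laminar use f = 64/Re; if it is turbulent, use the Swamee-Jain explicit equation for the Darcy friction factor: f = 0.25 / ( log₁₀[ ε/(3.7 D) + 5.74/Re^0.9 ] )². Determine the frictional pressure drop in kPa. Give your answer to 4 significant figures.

ṁ = 96790 kg/h = 96790/3600 = 26.89 kg/s.
A = πD²/4 = π(0.1645)²/4 = 0.02125 m²; mean velocity V = ṁ/(ρA) = 26.89/(1187 · 0.02125) = 1.066 m/s.
Reynolds number Re = ρVD/μ = 1187 · 1.066 · 0.1645 / 0.00216 = 9.634e+04.
Re > 4000 → turbulent. Relative roughness ε/D = 0.00017/0.1645 = 0.00103. Swamee-Jain: f = 0.25/(log₁₀[0.00103/3.7 + 5.74/9.634e+04^0.9])² = 0.25/(log₁₀[0.000279 + 0.000188])² = 0.25/(-3.331)² = 0.02254.
Darcy-Weisbach: ΔP = f(L/D)(ρV²/2) = 0.02254·(6.715/0.1645)·(1187·1.066²/2) = 0.02254·40.82·674.1 = 620.1 Pa.
ΔP = 620.1 Pa = 0.6201 kPa.

ΔP ≈ 0.6201 kPa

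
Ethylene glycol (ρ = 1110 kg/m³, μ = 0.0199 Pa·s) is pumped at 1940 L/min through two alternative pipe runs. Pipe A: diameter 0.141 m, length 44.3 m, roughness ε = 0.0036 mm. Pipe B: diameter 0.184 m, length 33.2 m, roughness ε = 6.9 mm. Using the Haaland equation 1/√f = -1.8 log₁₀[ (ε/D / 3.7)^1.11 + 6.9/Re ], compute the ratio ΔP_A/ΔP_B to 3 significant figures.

ΔP_A/ΔP_B ≈ 2.10

Pipe A: V = Q/A = 0.03233/0.01561 = 2.071 m/s; Re = 1.629e+04; ε/D = 2.55e-05; Haaland → f = 0.02716; ΔP_A = f(L/D)(ρV²/2) = 2.031e+04 Pa.
Pipe B: V = Q/A = 0.03233/0.02659 = 1.216 m/s; Re = 1.248e+04; ε/D = 0.0375; Haaland → f = 0.06519; ΔP_B = f(L/D)(ρV²/2) = 9652 Pa.
ΔP_A/ΔP_B = 2.031e+04/9652 = 2.10.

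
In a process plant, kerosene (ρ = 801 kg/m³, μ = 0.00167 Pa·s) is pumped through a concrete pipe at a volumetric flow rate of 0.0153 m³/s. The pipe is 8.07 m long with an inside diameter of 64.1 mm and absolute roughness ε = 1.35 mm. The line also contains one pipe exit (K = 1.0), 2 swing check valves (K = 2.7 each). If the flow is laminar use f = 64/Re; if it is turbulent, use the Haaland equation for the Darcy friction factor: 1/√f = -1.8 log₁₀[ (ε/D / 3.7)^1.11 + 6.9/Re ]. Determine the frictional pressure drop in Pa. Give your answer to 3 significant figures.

ΔP ≈ 114000 Pa

Cross-sectional area A = πD²/4 = π(0.0641)²/4 = 0.003227 m²; mean velocity V = Q/A = 0.0153/0.003227 = 4.741 m/s.
Reynolds number Re = ρVD/μ = 801 · 4.741 · 0.0641 / 0.00167 = 1.458e+05.
Re > 4000 → turbulent. Relative roughness ε/D = 0.00135/0.0641 = 0.0211. Haaland: 1/√f = -1.8 log₁₀[(0.0211/3.7)^1.11 + 6.9/1.458e+05] = -1.8 log₁₀[0.00322 + 4.73e-05] = 4.474, so f = 0.04997.
Total minor-loss coefficient ΣK = 1·1 + 2·2.7 = 6.4.
ΔP = [f·L/D + ΣK]·(ρV²/2) = [0.04997·8.07/0.0641 + 6.4]·(801·4.741²/2) = [6.291 + 6.4]·9003 = 1.143e+05 Pa.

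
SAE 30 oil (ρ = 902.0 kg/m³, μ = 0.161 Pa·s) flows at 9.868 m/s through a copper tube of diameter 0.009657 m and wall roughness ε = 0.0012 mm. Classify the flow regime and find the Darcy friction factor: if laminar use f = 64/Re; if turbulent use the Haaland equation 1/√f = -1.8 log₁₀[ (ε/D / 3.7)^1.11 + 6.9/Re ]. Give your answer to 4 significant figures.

Re = ρVD/μ = 902·9.868·0.009657/0.161 = 533.9.
Re < 2300 → laminar, so f = 64/Re = 0.1199 (roughness is irrelevant in laminar flow).

f ≈ 0.1199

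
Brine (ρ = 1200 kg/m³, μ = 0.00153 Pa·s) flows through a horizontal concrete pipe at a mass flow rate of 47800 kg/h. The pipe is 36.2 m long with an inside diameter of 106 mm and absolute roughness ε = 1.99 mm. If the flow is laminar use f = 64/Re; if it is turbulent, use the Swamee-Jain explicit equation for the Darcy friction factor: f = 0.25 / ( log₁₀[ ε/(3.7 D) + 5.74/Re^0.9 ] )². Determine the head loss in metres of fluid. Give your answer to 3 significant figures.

h_f ≈ 1.32 m

ṁ = 47800 kg/h = 47800/3600 = 13.28 kg/s.
A = πD²/4 = π(0.106)²/4 = 0.008825 m²; mean velocity V = ṁ/(ρA) = 13.28/(1200 · 0.008825) = 1.254 m/s.
Reynolds number Re = ρVD/μ = 1200 · 1.254 · 0.106 / 0.00153 = 1.042e+05.
Re > 4000 → turbulent. Relative roughness ε/D = 0.00199/0.106 = 0.0188. Swamee-Jain: f = 0.25/(log₁₀[0.0188/3.7 + 5.74/1.042e+05^0.9])² = 0.25/(log₁₀[0.00507 + 0.000175])² = 0.25/(-2.28)² = 0.04809.
Darcy-Weisbach: ΔP = f(L/D)(ρV²/2) = 0.04809·(36.2/0.106)·(1200·1.254²/2) = 0.04809·341.5·943.3 = 1.549e+04 Pa.
Head loss h_f = ΔP/(ρg) = 1.549e+04/(1200·9.81) = 1.32 m.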